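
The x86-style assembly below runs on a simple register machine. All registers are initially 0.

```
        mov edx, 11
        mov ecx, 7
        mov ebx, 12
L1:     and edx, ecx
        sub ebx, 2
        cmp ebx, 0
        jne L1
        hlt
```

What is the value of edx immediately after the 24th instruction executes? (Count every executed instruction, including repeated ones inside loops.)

3

edx=11
ecx=7
ebx=12
edx=11&7=3
ebx=12-2=10
cmp ebx, 0  (cmp 10,0)
jne L1: taken
edx=3&7=3
ebx=10-2=8
cmp ebx, 0  (cmp 8,0)
jne L1: taken
edx=3&7=3
ebx=8-2=6
cmp ebx, 0  (cmp 6,0)
jne L1: taken
edx=3&7=3
ebx=6-2=4
cmp ebx, 0  (cmp 4,0)
jne L1: taken
edx=3&7=3
ebx=4-2=2
cmp ebx, 0  (cmp 2,0)
jne L1: taken
edx=3&7=3
After step 24: edx = 3.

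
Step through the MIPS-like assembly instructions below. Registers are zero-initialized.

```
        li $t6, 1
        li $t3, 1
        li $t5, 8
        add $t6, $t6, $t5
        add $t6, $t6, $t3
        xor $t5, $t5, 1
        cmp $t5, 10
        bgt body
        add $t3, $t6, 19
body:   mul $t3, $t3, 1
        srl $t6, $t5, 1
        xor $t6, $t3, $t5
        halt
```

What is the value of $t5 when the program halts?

li $t6, 1 → $t6=1
li $t3, 1 → $t3=1
li $t5, 8 → $t5=8
add $t6, $t6, $t5 → $t6=1+8=9
add $t6, $t6, $t3 → $t6=9+1=10
xor $t5, $t5, 1 → $t5=8^1=9
cmp $t5, 10  (cmp 9,10)
bgt body: not taken
add $t3, $t6, 19 → $t3=10+19=29
mul $t3, $t3, 1 → $t3=29*1=29
srl $t6, $t5, 1 → $t6=9>>1=4
xor $t6, $t3, $t5 → $t6=29^9=20
halt.

9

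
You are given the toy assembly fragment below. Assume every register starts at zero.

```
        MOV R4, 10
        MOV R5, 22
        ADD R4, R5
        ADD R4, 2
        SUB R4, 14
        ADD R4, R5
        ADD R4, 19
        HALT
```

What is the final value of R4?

61

R4=10
R5=22
R4=10+22=32
R4=32+2=34
R4=34-14=20
R4=20+22=42
R4=42+19=61
halt.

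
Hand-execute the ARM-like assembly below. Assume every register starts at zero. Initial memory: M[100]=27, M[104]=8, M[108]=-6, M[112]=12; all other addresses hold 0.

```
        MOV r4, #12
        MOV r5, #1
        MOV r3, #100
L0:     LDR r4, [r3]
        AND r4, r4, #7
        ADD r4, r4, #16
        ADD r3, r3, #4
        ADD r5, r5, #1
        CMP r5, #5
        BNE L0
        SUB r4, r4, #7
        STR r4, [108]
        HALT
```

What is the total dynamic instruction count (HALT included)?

r4=12
r5=1
r3=100
r4=M[100]=27
r4=27&7=3
r4=3+16=19
r3=100+4=104
r5=1+1=2
CMP r5, #5  (cmp 2,5)
BNE L0: taken
r4=M[104]=8
r4=8&7=0
r4=0+16=16
r3=104+4=108
r5=2+1=3
CMP r5, #5  (cmp 3,5)
BNE L0: taken
r4=M[108]=-6
r4=(-6)&7=2
r4=2+16=18
r3=108+4=112
r5=3+1=4
CMP r5, #5  (cmp 4,5)
BNE L0: taken
r4=M[112]=12
r4=12&7=4
r4=4+16=20
r3=112+4=116
r5=4+1=5
CMP r5, #5  (cmp 5,5)
BNE L0: not taken
r4=20-7=13
STR r4, [108] → M[108]=13
halt.
Total executed instructions: 34.

34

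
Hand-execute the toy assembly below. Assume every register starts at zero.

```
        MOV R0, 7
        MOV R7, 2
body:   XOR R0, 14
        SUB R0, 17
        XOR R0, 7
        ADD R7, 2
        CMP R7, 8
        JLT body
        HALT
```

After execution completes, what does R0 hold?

-33

R0=7
R7=2
R0=7^14=9
R0=9-17=-8
R0=(-8)^7=-1
R7=2+2=4
CMP R7, 8  (cmp 4,8)
JLT body: taken
R0=(-1)^14=-15
R0=(-15)-17=-32
R0=(-32)^7=-25
R7=4+2=6
CMP R7, 8  (cmp 6,8)
JLT body: taken
R0=(-25)^14=-23
R0=(-23)-17=-40
R0=(-40)^7=-33
R7=6+2=8
CMP R7, 8  (cmp 8,8)
JLT body: not taken
halt.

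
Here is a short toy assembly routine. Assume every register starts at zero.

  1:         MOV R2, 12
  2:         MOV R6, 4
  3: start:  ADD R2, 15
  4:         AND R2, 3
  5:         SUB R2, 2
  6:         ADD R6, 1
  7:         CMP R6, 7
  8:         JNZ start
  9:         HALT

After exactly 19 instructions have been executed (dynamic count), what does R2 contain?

MOV R2, 12 → R2=12
MOV R6, 4 → R6=4
ADD R2, 15 → R2=12+15=27
AND R2, 3 → R2=27&3=3
SUB R2, 2 → R2=3-2=1
ADD R6, 1 → R6=4+1=5
CMP R6, 7  (cmp 5,7)
JNZ start: taken
ADD R2, 15 → R2=1+15=16
AND R2, 3 → R2=16&3=0
SUB R2, 2 → R2=0-2=-2
ADD R6, 1 → R6=5+1=6
CMP R6, 7  (cmp 6,7)
JNZ start: taken
ADD R2, 15 → R2=(-2)+15=13
AND R2, 3 → R2=13&3=1
SUB R2, 2 → R2=1-2=-1
ADD R6, 1 → R6=6+1=7
CMP R6, 7  (cmp 7,7)
After step 19: R2 = -1.

-1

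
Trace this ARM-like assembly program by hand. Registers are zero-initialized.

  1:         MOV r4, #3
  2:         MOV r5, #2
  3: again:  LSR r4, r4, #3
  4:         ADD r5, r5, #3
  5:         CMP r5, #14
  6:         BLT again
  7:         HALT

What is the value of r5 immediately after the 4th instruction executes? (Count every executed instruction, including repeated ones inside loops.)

5

r4=3
r5=2
r4=3>>3=0
r5=2+3=5
After step 4: r5 = 5.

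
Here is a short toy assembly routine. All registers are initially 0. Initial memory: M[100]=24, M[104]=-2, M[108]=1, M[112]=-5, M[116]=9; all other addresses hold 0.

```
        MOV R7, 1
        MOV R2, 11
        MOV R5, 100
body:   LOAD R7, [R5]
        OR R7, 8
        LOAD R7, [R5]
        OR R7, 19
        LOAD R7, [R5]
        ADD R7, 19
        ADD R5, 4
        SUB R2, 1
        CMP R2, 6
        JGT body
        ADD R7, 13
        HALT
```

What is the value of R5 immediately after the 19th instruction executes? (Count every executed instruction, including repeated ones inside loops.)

after MOV R7, 1: R7=1
after MOV R2, 11: R2=11
after MOV R5, 100: R5=100
after LOAD R7, [R5]: R7=M[100]=24
after OR R7, 8: R7=24|8=24
after LOAD R7, [R5]: R7=M[100]=24
after OR R7, 19: R7=24|19=27
after LOAD R7, [R5]: R7=M[100]=24
after ADD R7, 19: R7=24+19=43
after ADD R5, 4: R5=100+4=104
after SUB R2, 1: R2=11-1=10
CMP R2, 6  (cmp 10,6)
JGT body: taken
after LOAD R7, [R5]: R7=M[104]=-2
after OR R7, 8: R7=(-2)|8=-2
after LOAD R7, [R5]: R7=M[104]=-2
after OR R7, 19: R7=(-2)|19=-1
after LOAD R7, [R5]: R7=M[104]=-2
after ADD R7, 19: R7=(-2)+19=17
After step 19: R5 = 104.

104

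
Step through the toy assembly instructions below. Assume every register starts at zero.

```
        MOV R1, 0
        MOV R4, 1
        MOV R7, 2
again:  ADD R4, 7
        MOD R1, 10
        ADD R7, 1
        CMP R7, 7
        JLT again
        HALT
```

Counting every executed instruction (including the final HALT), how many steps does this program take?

after MOV R1, 0: R1=0
after MOV R4, 1: R4=1
after MOV R7, 2: R7=2
after ADD R4, 7: R4=1+7=8
after MOD R1, 10: R1=0%10=0
after ADD R7, 1: R7=2+1=3
CMP R7, 7  (cmp 3,7)
JLT again: taken
after ADD R4, 7: R4=8+7=15
after MOD R1, 10: R1=0%10=0
after ADD R7, 1: R7=3+1=4
CMP R7, 7  (cmp 4,7)
JLT again: taken
after ADD R4, 7: R4=15+7=22
after MOD R1, 10: R1=0%10=0
after ADD R7, 1: R7=4+1=5
CMP R7, 7  (cmp 5,7)
JLT again: taken
after ADD R4, 7: R4=22+7=29
after MOD R1, 10: R1=0%10=0
after ADD R7, 1: R7=5+1=6
CMP R7, 7  (cmp 6,7)
JLT again: taken
after ADD R4, 7: R4=29+7=36
after MOD R1, 10: R1=0%10=0
after ADD R7, 1: R7=6+1=7
CMP R7, 7  (cmp 7,7)
JLT again: not taken
halt.
Total executed instructions: 29.

29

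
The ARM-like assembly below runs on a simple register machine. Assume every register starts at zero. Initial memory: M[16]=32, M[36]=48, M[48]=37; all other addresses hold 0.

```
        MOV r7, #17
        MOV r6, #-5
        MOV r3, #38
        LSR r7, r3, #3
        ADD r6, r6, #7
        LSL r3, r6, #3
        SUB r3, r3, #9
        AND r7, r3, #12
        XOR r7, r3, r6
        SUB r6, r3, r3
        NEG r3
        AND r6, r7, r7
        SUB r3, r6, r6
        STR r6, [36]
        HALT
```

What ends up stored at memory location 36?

after MOV r7, #17: r7=17
after MOV r6, #-5: r6=-5
after MOV r3, #38: r3=38
after LSR r7, r3, #3: r7=38>>3=4
after ADD r6, r6, #7: r6=(-5)+7=2
after LSL r3, r6, #3: r3=2<<3=16
after SUB r3, r3, #9: r3=16-9=7
after AND r7, r3, #12: r7=7&12=4
after XOR r7, r3, r6: r7=7^2=5
after SUB r6, r3, r3: r6=7-7=0
after NEG r3: r3=-(7)=-7
after AND r6, r7, r7: r6=5&5=5
after SUB r3, r6, r6: r3=5-5=0
STR r6, [36] → M[36]=5
halt.

5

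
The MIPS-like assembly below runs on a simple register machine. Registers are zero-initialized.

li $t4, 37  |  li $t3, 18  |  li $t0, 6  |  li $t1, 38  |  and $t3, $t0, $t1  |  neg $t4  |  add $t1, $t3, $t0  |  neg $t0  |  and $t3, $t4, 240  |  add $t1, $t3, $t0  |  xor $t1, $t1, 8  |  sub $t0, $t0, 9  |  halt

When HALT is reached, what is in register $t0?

$t4=37
$t3=18
$t0=6
$t1=38
$t3=6&38=6
$t4=-(37)=-37
$t1=6+6=12
$t0=-(6)=-6
$t3=(-37)&240=208
$t1=208+(-6)=202
$t1=202^8=194
$t0=(-6)-9=-15
halt.

-15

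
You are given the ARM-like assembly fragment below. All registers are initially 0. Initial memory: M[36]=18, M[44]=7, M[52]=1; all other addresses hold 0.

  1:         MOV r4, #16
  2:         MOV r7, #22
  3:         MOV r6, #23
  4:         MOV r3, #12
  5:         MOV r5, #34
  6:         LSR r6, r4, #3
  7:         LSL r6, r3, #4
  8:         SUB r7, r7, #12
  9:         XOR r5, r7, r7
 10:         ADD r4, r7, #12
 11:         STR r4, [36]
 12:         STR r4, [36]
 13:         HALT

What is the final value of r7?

10

r4=16
r7=22
r6=23
r3=12
r5=34
r6=16>>3=2
r6=12<<4=192
r7=22-12=10
r5=10^10=0
r4=10+12=22
STR r4, [36] → M[36]=22
STR r4, [36] → M[36]=22
halt.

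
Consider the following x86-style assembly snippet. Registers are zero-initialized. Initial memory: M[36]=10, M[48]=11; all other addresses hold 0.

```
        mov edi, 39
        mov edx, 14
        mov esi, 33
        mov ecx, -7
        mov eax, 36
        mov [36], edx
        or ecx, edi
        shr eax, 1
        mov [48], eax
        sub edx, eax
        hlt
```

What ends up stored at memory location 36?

edi=39
edx=14
esi=33
ecx=-7
eax=36
mov [36], edx → M[36]=14
ecx=(-7)|39=-1
eax=36>>1=18
mov [48], eax → M[48]=18
edx=14-18=-4
halt.

14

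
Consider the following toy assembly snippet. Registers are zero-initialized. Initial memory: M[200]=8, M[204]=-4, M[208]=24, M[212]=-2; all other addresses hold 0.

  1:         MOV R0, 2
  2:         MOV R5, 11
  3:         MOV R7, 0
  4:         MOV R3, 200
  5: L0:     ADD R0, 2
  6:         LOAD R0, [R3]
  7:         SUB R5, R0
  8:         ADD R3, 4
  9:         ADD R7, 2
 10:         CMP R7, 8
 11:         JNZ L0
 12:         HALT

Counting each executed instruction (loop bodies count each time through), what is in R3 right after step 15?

208

after MOV R0, 2: R0=2
after MOV R5, 11: R5=11
after MOV R7, 0: R7=0
after MOV R3, 200: R3=200
after ADD R0, 2: R0=2+2=4
after LOAD R0, [R3]: R0=M[200]=8
after SUB R5, R0: R5=11-8=3
after ADD R3, 4: R3=200+4=204
after ADD R7, 2: R7=0+2=2
CMP R7, 8  (cmp 2,8)
JNZ L0: taken
after ADD R0, 2: R0=8+2=10
after LOAD R0, [R3]: R0=M[204]=-4
after SUB R5, R0: R5=3-(-4)=7
after ADD R3, 4: R3=204+4=208
After step 15: R3 = 208.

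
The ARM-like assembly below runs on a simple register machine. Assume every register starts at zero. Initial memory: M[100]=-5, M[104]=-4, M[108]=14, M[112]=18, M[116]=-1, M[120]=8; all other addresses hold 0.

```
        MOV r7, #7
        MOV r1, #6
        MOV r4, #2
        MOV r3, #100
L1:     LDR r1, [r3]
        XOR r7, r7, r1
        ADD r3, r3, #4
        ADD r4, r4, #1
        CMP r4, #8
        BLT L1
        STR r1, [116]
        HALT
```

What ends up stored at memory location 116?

r7=7
r1=6
r4=2
r3=100
r1=M[100]=-5
r7=7^(-5)=-4
r3=100+4=104
r4=2+1=3
CMP r4, #8  (cmp 3,8)
BLT L1: taken
r1=M[104]=-4
r7=(-4)^(-4)=0
r3=104+4=108
r4=3+1=4
CMP r4, #8  (cmp 4,8)
BLT L1: taken
r1=M[108]=14
r7=0^14=14
r3=108+4=112
r4=4+1=5
CMP r4, #8  (cmp 5,8)
BLT L1: taken
r1=M[112]=18
r7=14^18=28
r3=112+4=116
r4=5+1=6
CMP r4, #8  (cmp 6,8)
BLT L1: taken
r1=M[116]=-1
r7=28^(-1)=-29
r3=116+4=120
r4=6+1=7
CMP r4, #8  (cmp 7,8)
BLT L1: taken
r1=M[120]=8
r7=(-29)^8=-21
r3=120+4=124
r4=7+1=8
CMP r4, #8  (cmp 8,8)
BLT L1: not taken
STR r1, [116] → M[116]=8
halt.

8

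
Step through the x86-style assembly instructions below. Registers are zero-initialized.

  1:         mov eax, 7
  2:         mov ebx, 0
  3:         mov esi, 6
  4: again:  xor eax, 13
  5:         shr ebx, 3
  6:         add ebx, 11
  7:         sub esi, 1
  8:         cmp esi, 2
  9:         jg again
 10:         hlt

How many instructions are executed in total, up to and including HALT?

28

after mov eax, 7: eax=7
after mov ebx, 0: ebx=0
after mov esi, 6: esi=6
after xor eax, 13: eax=7^13=10
after shr ebx, 3: ebx=0>>3=0
after add ebx, 11: ebx=0+11=11
after sub esi, 1: esi=6-1=5
cmp esi, 2  (cmp 5,2)
jg again: taken
after xor eax, 13: eax=10^13=7
after shr ebx, 3: ebx=11>>3=1
after add ebx, 11: ebx=1+11=12
after sub esi, 1: esi=5-1=4
cmp esi, 2  (cmp 4,2)
jg again: taken
after xor eax, 13: eax=7^13=10
after shr ebx, 3: ebx=12>>3=1
after add ebx, 11: ebx=1+11=12
after sub esi, 1: esi=4-1=3
cmp esi, 2  (cmp 3,2)
jg again: taken
after xor eax, 13: eax=10^13=7
after shr ebx, 3: ebx=12>>3=1
after add ebx, 11: ebx=1+11=12
after sub esi, 1: esi=3-1=2
cmp esi, 2  (cmp 2,2)
jg again: not taken
halt.
Total executed instructions: 28.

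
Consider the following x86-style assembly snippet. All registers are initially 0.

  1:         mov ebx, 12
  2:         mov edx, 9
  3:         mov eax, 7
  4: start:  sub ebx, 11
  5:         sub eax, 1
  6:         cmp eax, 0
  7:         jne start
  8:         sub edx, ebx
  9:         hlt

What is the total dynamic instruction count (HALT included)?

33

after mov ebx, 12: ebx=12
after mov edx, 9: edx=9
after mov eax, 7: eax=7
after sub ebx, 11: ebx=12-11=1
after sub eax, 1: eax=7-1=6
cmp eax, 0  (cmp 6,0)
jne start: taken
after sub ebx, 11: ebx=1-11=-10
after sub eax, 1: eax=6-1=5
cmp eax, 0  (cmp 5,0)
jne start: taken
after sub ebx, 11: ebx=(-10)-11=-21
after sub eax, 1: eax=5-1=4
cmp eax, 0  (cmp 4,0)
jne start: taken
after sub ebx, 11: ebx=(-21)-11=-32
after sub eax, 1: eax=4-1=3
cmp eax, 0  (cmp 3,0)
jne start: taken
after sub ebx, 11: ebx=(-32)-11=-43
after sub eax, 1: eax=3-1=2
cmp eax, 0  (cmp 2,0)
jne start: taken
after sub ebx, 11: ebx=(-43)-11=-54
after sub eax, 1: eax=2-1=1
cmp eax, 0  (cmp 1,0)
jne start: taken
after sub ebx, 11: ebx=(-54)-11=-65
after sub eax, 1: eax=1-1=0
cmp eax, 0  (cmp 0,0)
jne start: not taken
after sub edx, ebx: edx=9-(-65)=74
halt.
Total executed instructions: 33.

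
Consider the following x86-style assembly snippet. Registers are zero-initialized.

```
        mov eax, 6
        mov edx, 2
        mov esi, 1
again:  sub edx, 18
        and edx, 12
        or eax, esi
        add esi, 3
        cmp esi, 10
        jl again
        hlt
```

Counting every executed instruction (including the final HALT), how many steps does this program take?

22

after mov eax, 6: eax=6
after mov edx, 2: edx=2
after mov esi, 1: esi=1
after sub edx, 18: edx=2-18=-16
after and edx, 12: edx=(-16)&12=0
after or eax, esi: eax=6|1=7
after add esi, 3: esi=1+3=4
cmp esi, 10  (cmp 4,10)
jl again: taken
after sub edx, 18: edx=0-18=-18
after and edx, 12: edx=(-18)&12=12
after or eax, esi: eax=7|4=7
after add esi, 3: esi=4+3=7
cmp esi, 10  (cmp 7,10)
jl again: taken
after sub edx, 18: edx=12-18=-6
after and edx, 12: edx=(-6)&12=8
after or eax, esi: eax=7|7=7
after add esi, 3: esi=7+3=10
cmp esi, 10  (cmp 10,10)
jl again: not taken
halt.
Total executed instructions: 22.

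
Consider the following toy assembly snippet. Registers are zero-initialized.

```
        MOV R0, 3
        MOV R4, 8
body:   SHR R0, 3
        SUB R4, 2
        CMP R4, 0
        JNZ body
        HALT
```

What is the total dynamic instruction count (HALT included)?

19

MOV R0, 3 → R0=3
MOV R4, 8 → R4=8
SHR R0, 3 → R0=3>>3=0
SUB R4, 2 → R4=8-2=6
CMP R4, 0  (cmp 6,0)
JNZ body: taken
SHR R0, 3 → R0=0>>3=0
SUB R4, 2 → R4=6-2=4
CMP R4, 0  (cmp 4,0)
JNZ body: taken
SHR R0, 3 → R0=0>>3=0
SUB R4, 2 → R4=4-2=2
CMP R4, 0  (cmp 2,0)
JNZ body: taken
SHR R0, 3 → R0=0>>3=0
SUB R4, 2 → R4=2-2=0
CMP R4, 0  (cmp 0,0)
JNZ body: not taken
halt.
Total executed instructions: 19.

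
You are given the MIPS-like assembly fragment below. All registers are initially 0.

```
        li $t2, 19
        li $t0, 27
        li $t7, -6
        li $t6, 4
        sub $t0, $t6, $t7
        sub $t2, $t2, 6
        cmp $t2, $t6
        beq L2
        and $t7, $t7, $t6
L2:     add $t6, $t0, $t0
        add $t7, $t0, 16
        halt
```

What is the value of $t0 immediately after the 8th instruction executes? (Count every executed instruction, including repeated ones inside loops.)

10

$t2=19
$t0=27
$t7=-6
$t6=4
$t0=4-(-6)=10
$t2=19-6=13
cmp $t2, $t6  (cmp 13,4)
beq L2: not taken
After step 8: $t0 = 10.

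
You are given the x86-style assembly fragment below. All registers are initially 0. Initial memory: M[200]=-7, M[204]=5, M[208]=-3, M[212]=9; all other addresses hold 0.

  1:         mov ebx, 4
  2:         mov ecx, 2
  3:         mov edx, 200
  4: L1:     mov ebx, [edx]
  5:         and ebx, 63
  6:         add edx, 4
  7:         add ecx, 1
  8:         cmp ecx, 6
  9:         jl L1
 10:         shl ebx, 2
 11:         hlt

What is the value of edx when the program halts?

216

mov ebx, 4 → ebx=4
mov ecx, 2 → ecx=2
mov edx, 200 → edx=200
mov ebx, [edx] → ebx=M[200]=-7
and ebx, 63 → ebx=(-7)&63=57
add edx, 4 → edx=200+4=204
add ecx, 1 → ecx=2+1=3
cmp ecx, 6  (cmp 3,6)
jl L1: taken
mov ebx, [edx] → ebx=M[204]=5
and ebx, 63 → ebx=5&63=5
add edx, 4 → edx=204+4=208
add ecx, 1 → ecx=3+1=4
cmp ecx, 6  (cmp 4,6)
jl L1: taken
mov ebx, [edx] → ebx=M[208]=-3
and ebx, 63 → ebx=(-3)&63=61
add edx, 4 → edx=208+4=212
add ecx, 1 → ecx=4+1=5
cmp ecx, 6  (cmp 5,6)
jl L1: taken
mov ebx, [edx] → ebx=M[212]=9
and ebx, 63 → ebx=9&63=9
add edx, 4 → edx=212+4=216
add ecx, 1 → ecx=5+1=6
cmp ecx, 6  (cmp 6,6)
jl L1: not taken
shl ebx, 2 → ebx=9<<2=36
halt.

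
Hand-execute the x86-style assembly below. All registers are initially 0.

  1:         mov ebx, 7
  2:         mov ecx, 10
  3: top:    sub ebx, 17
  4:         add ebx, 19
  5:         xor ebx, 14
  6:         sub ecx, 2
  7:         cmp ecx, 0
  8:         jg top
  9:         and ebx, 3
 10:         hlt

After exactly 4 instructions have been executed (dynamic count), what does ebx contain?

after mov ebx, 7: ebx=7
after mov ecx, 10: ecx=10
after sub ebx, 17: ebx=7-17=-10
after add ebx, 19: ebx=(-10)+19=9
After step 4: ebx = 9.

9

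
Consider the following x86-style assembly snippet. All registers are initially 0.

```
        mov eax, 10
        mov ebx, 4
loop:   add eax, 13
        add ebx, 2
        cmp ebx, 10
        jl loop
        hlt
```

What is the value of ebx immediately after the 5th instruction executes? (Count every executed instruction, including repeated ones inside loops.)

6

after mov eax, 10: eax=10
after mov ebx, 4: ebx=4
after add eax, 13: eax=10+13=23
after add ebx, 2: ebx=4+2=6
cmp ebx, 10  (cmp 6,10)
After step 5: ebx = 6.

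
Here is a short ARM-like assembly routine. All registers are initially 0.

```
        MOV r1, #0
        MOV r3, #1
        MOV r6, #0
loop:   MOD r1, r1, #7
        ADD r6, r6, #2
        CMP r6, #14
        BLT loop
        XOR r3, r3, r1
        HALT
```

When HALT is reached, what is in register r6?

after MOV r1, #0: r1=0
after MOV r3, #1: r3=1
after MOV r6, #0: r6=0
after MOD r1, r1, #7: r1=0%7=0
after ADD r6, r6, #2: r6=0+2=2
CMP r6, #14  (cmp 2,14)
BLT loop: taken
after MOD r1, r1, #7: r1=0%7=0
after ADD r6, r6, #2: r6=2+2=4
CMP r6, #14  (cmp 4,14)
BLT loop: taken
after MOD r1, r1, #7: r1=0%7=0
after ADD r6, r6, #2: r6=4+2=6
CMP r6, #14  (cmp 6,14)
BLT loop: taken
after MOD r1, r1, #7: r1=0%7=0
after ADD r6, r6, #2: r6=6+2=8
CMP r6, #14  (cmp 8,14)
BLT loop: taken
after MOD r1, r1, #7: r1=0%7=0
after ADD r6, r6, #2: r6=8+2=10
CMP r6, #14  (cmp 10,14)
BLT loop: taken
after MOD r1, r1, #7: r1=0%7=0
after ADD r6, r6, #2: r6=10+2=12
CMP r6, #14  (cmp 12,14)
BLT loop: taken
after MOD r1, r1, #7: r1=0%7=0
after ADD r6, r6, #2: r6=12+2=14
CMP r6, #14  (cmp 14,14)
BLT loop: not taken
after XOR r3, r3, r1: r3=1^0=1
halt.

14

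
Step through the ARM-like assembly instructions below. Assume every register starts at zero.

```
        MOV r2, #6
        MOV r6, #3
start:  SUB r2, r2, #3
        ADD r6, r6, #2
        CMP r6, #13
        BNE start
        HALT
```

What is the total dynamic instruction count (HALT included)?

23

r2=6
r6=3
r2=6-3=3
r6=3+2=5
CMP r6, #13  (cmp 5,13)
BNE start: taken
r2=3-3=0
r6=5+2=7
CMP r6, #13  (cmp 7,13)
BNE start: taken
r2=0-3=-3
r6=7+2=9
CMP r6, #13  (cmp 9,13)
BNE start: taken
r2=(-3)-3=-6
r6=9+2=11
CMP r6, #13  (cmp 11,13)
BNE start: taken
r2=(-6)-3=-9
r6=11+2=13
CMP r6, #13  (cmp 13,13)
BNE start: not taken
halt.
Total executed instructions: 23.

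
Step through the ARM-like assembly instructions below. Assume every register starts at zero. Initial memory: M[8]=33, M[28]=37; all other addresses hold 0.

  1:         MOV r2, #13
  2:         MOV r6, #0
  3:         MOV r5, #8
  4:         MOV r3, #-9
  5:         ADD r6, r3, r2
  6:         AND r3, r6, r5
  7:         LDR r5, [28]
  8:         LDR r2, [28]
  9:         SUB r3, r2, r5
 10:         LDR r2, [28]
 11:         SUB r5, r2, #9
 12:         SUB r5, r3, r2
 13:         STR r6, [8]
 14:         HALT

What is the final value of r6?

4

MOV r2, #13 → r2=13
MOV r6, #0 → r6=0
MOV r5, #8 → r5=8
MOV r3, #-9 → r3=-9
ADD r6, r3, r2 → r6=(-9)+13=4
AND r3, r6, r5 → r3=4&8=0
LDR r5, [28] → r5=M[28]=37
LDR r2, [28] → r2=M[28]=37
SUB r3, r2, r5 → r3=37-37=0
LDR r2, [28] → r2=M[28]=37
SUB r5, r2, #9 → r5=37-9=28
SUB r5, r3, r2 → r5=0-37=-37
STR r6, [8] → M[8]=4
halt.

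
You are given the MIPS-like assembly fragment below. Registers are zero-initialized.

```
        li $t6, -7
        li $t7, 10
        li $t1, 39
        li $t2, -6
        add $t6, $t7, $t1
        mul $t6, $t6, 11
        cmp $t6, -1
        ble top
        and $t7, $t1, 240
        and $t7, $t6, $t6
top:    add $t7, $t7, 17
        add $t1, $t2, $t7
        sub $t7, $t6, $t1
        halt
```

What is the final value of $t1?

550

$t6=-7
$t7=10
$t1=39
$t2=-6
$t6=10+39=49
$t6=49*11=539
cmp $t6, -1  (cmp 539,-1)
ble top: not taken
$t7=39&240=32
$t7=539&539=539
$t7=539+17=556
$t1=(-6)+556=550
$t7=539-550=-11
halt.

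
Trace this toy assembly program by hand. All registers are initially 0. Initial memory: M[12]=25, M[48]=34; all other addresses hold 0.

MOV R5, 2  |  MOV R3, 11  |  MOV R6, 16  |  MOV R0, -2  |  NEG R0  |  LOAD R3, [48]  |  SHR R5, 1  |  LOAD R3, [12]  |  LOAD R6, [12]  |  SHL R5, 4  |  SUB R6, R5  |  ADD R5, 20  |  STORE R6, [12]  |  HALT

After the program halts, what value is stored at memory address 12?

MOV R5, 2 → R5=2
MOV R3, 11 → R3=11
MOV R6, 16 → R6=16
MOV R0, -2 → R0=-2
NEG R0 → R0=-(-2)=2
LOAD R3, [48] → R3=M[48]=34
SHR R5, 1 → R5=2>>1=1
LOAD R3, [12] → R3=M[12]=25
LOAD R6, [12] → R6=M[12]=25
SHL R5, 4 → R5=1<<4=16
SUB R6, R5 → R6=25-16=9
ADD R5, 20 → R5=16+20=36
STORE R6, [12] → M[12]=9
halt.

9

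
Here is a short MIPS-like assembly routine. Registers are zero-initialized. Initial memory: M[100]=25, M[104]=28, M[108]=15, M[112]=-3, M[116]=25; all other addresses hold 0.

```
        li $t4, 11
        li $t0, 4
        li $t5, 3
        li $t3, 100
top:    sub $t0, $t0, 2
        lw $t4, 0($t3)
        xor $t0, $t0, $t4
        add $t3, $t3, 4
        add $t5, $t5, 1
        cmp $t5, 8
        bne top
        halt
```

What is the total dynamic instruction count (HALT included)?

40

after li $t4, 11: $t4=11
after li $t0, 4: $t0=4
after li $t5, 3: $t5=3
after li $t3, 100: $t3=100
after sub $t0, $t0, 2: $t0=4-2=2
after lw $t4, 0($t3): $t4=M[100]=25
after xor $t0, $t0, $t4: $t0=2^25=27
after add $t3, $t3, 4: $t3=100+4=104
after add $t5, $t5, 1: $t5=3+1=4
cmp $t5, 8  (cmp 4,8)
bne top: taken
after sub $t0, $t0, 2: $t0=27-2=25
after lw $t4, 0($t3): $t4=M[104]=28
after xor $t0, $t0, $t4: $t0=25^28=5
after add $t3, $t3, 4: $t3=104+4=108
after add $t5, $t5, 1: $t5=4+1=5
cmp $t5, 8  (cmp 5,8)
bne top: taken
after sub $t0, $t0, 2: $t0=5-2=3
after lw $t4, 0($t3): $t4=M[108]=15
after xor $t0, $t0, $t4: $t0=3^15=12
after add $t3, $t3, 4: $t3=108+4=112
after add $t5, $t5, 1: $t5=5+1=6
cmp $t5, 8  (cmp 6,8)
bne top: taken
after sub $t0, $t0, 2: $t0=12-2=10
after lw $t4, 0($t3): $t4=M[112]=-3
after xor $t0, $t0, $t4: $t0=10^(-3)=-9
after add $t3, $t3, 4: $t3=112+4=116
after add $t5, $t5, 1: $t5=6+1=7
cmp $t5, 8  (cmp 7,8)
bne top: taken
after sub $t0, $t0, 2: $t0=(-9)-2=-11
after lw $t4, 0($t3): $t4=M[116]=25
after xor $t0, $t0, $t4: $t0=(-11)^25=-20
after add $t3, $t3, 4: $t3=116+4=120
after add $t5, $t5, 1: $t5=7+1=8
cmp $t5, 8  (cmp 8,8)
bne top: not taken
halt.
Total executed instructions: 40.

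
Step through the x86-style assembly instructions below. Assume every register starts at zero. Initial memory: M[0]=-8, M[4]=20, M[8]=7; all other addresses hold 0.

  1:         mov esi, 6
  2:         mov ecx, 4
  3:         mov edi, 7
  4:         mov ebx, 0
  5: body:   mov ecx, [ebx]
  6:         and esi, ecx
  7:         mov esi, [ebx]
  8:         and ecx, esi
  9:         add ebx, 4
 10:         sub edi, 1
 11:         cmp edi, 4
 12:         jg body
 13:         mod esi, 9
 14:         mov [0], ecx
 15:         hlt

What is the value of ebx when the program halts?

mov esi, 6 → esi=6
mov ecx, 4 → ecx=4
mov edi, 7 → edi=7
mov ebx, 0 → ebx=0
mov ecx, [ebx] → ecx=M[0]=-8
and esi, ecx → esi=6&(-8)=0
mov esi, [ebx] → esi=M[0]=-8
and ecx, esi → ecx=(-8)&(-8)=-8
add ebx, 4 → ebx=0+4=4
sub edi, 1 → edi=7-1=6
cmp edi, 4  (cmp 6,4)
jg body: taken
mov ecx, [ebx] → ecx=M[4]=20
and esi, ecx → esi=(-8)&20=16
mov esi, [ebx] → esi=M[4]=20
and ecx, esi → ecx=20&20=20
add ebx, 4 → ebx=4+4=8
sub edi, 1 → edi=6-1=5
cmp edi, 4  (cmp 5,4)
jg body: taken
mov ecx, [ebx] → ecx=M[8]=7
and esi, ecx → esi=20&7=4
mov esi, [ebx] → esi=M[8]=7
and ecx, esi → ecx=7&7=7
add ebx, 4 → ebx=8+4=12
sub edi, 1 → edi=5-1=4
cmp edi, 4  (cmp 4,4)
jg body: not taken
mod esi, 9 → esi=7%9=7
mov [0], ecx → M[0]=7
halt.

12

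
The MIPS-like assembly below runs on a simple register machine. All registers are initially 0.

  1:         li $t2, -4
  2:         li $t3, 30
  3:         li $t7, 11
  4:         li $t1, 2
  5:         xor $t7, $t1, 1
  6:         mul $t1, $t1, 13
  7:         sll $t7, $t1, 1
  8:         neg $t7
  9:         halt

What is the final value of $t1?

26

li $t2, -4 → $t2=-4
li $t3, 30 → $t3=30
li $t7, 11 → $t7=11
li $t1, 2 → $t1=2
xor $t7, $t1, 1 → $t7=2^1=3
mul $t1, $t1, 13 → $t1=2*13=26
sll $t7, $t1, 1 → $t7=26<<1=52
neg $t7 → $t7=-(52)=-52
halt.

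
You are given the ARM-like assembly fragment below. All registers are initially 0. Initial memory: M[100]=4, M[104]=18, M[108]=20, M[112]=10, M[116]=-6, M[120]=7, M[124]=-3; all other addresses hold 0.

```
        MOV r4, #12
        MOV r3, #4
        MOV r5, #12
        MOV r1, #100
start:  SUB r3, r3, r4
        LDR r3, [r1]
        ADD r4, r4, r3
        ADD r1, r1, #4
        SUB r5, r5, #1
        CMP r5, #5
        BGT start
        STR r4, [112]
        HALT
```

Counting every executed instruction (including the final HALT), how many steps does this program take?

r4=12
r3=4
r5=12
r1=100
r3=4-12=-8
r3=M[100]=4
r4=12+4=16
r1=100+4=104
r5=12-1=11
CMP r5, #5  (cmp 11,5)
BGT start: taken
r3=4-16=-12
r3=M[104]=18
r4=16+18=34
r1=104+4=108
r5=11-1=10
CMP r5, #5  (cmp 10,5)
BGT start: taken
r3=18-34=-16
r3=M[108]=20
r4=34+20=54
r1=108+4=112
r5=10-1=9
CMP r5, #5  (cmp 9,5)
BGT start: taken
r3=20-54=-34
r3=M[112]=10
r4=54+10=64
r1=112+4=116
r5=9-1=8
CMP r5, #5  (cmp 8,5)
BGT start: taken
r3=10-64=-54
r3=M[116]=-6
r4=64+(-6)=58
r1=116+4=120
r5=8-1=7
CMP r5, #5  (cmp 7,5)
BGT start: taken
r3=(-6)-58=-64
r3=M[120]=7
r4=58+7=65
r1=120+4=124
r5=7-1=6
CMP r5, #5  (cmp 6,5)
BGT start: taken
r3=7-65=-58
r3=M[124]=-3
r4=65+(-3)=62
r1=124+4=128
r5=6-1=5
CMP r5, #5  (cmp 5,5)
BGT start: not taken
STR r4, [112] → M[112]=62
halt.
Total executed instructions: 55.

55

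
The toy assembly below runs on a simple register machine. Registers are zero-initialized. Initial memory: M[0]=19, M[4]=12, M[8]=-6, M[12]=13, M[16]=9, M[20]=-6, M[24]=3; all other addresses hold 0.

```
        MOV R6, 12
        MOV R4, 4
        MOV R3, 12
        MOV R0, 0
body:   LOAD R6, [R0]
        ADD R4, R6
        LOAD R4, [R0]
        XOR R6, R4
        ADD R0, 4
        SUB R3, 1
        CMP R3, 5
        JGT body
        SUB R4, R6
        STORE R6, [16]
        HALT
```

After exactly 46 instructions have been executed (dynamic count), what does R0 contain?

20

R6=12
R4=4
R3=12
R0=0
R6=M[0]=19
R4=4+19=23
R4=M[0]=19
R6=19^19=0
R0=0+4=4
R3=12-1=11
CMP R3, 5  (cmp 11,5)
JGT body: taken
R6=M[4]=12
R4=19+12=31
R4=M[4]=12
R6=12^12=0
R0=4+4=8
R3=11-1=10
CMP R3, 5  (cmp 10,5)
JGT body: taken
R6=M[8]=-6
R4=12+(-6)=6
R4=M[8]=-6
R6=(-6)^(-6)=0
R0=8+4=12
R3=10-1=9
CMP R3, 5  (cmp 9,5)
JGT body: taken
R6=M[12]=13
R4=(-6)+13=7
R4=M[12]=13
R6=13^13=0
R0=12+4=16
R3=9-1=8
CMP R3, 5  (cmp 8,5)
JGT body: taken
R6=M[16]=9
R4=13+9=22
R4=M[16]=9
R6=9^9=0
R0=16+4=20
R3=8-1=7
CMP R3, 5  (cmp 7,5)
JGT body: taken
R6=M[20]=-6
R4=9+(-6)=3
After step 46: R0 = 20.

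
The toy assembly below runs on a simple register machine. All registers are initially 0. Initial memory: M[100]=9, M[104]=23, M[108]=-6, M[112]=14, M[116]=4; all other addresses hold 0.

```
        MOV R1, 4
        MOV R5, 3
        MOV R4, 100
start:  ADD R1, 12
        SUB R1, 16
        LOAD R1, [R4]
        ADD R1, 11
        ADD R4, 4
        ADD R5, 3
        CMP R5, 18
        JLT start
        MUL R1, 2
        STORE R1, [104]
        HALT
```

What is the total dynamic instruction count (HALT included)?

after MOV R1, 4: R1=4
after MOV R5, 3: R5=3
after MOV R4, 100: R4=100
after ADD R1, 12: R1=4+12=16
after SUB R1, 16: R1=16-16=0
after LOAD R1, [R4]: R1=M[100]=9
after ADD R1, 11: R1=9+11=20
after ADD R4, 4: R4=100+4=104
after ADD R5, 3: R5=3+3=6
CMP R5, 18  (cmp 6,18)
JLT start: taken
after ADD R1, 12: R1=20+12=32
after SUB R1, 16: R1=32-16=16
after LOAD R1, [R4]: R1=M[104]=23
after ADD R1, 11: R1=23+11=34
after ADD R4, 4: R4=104+4=108
after ADD R5, 3: R5=6+3=9
CMP R5, 18  (cmp 9,18)
JLT start: taken
after ADD R1, 12: R1=34+12=46
after SUB R1, 16: R1=46-16=30
after LOAD R1, [R4]: R1=M[108]=-6
after ADD R1, 11: R1=(-6)+11=5
after ADD R4, 4: R4=108+4=112
after ADD R5, 3: R5=9+3=12
CMP R5, 18  (cmp 12,18)
JLT start: taken
after ADD R1, 12: R1=5+12=17
after SUB R1, 16: R1=17-16=1
after LOAD R1, [R4]: R1=M[112]=14
after ADD R1, 11: R1=14+11=25
after ADD R4, 4: R4=112+4=116
after ADD R5, 3: R5=12+3=15
CMP R5, 18  (cmp 15,18)
JLT start: taken
after ADD R1, 12: R1=25+12=37
after SUB R1, 16: R1=37-16=21
after LOAD R1, [R4]: R1=M[116]=4
after ADD R1, 11: R1=4+11=15
after ADD R4, 4: R4=116+4=120
after ADD R5, 3: R5=15+3=18
CMP R5, 18  (cmp 18,18)
JLT start: not taken
after MUL R1, 2: R1=15*2=30
STORE R1, [104] → M[104]=30
halt.
Total executed instructions: 46.

46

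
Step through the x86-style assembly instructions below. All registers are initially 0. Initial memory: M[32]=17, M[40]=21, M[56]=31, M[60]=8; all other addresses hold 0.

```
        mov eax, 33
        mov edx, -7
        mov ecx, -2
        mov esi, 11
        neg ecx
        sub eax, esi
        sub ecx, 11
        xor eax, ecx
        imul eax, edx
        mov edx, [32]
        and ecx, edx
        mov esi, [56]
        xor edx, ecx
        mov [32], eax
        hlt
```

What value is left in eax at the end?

217

mov eax, 33 → eax=33
mov edx, -7 → edx=-7
mov ecx, -2 → ecx=-2
mov esi, 11 → esi=11
neg ecx → ecx=-(-2)=2
sub eax, esi → eax=33-11=22
sub ecx, 11 → ecx=2-11=-9
xor eax, ecx → eax=22^(-9)=-31
imul eax, edx → eax=(-31)*(-7)=217
mov edx, [32] → edx=M[32]=17
and ecx, edx → ecx=(-9)&17=17
mov esi, [56] → esi=M[56]=31
xor edx, ecx → edx=17^17=0
mov [32], eax → M[32]=217
halt.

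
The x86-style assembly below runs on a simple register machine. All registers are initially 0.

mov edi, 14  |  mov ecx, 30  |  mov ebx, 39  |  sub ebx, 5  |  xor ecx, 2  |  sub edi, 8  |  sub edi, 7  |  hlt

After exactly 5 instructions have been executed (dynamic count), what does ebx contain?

edi=14
ecx=30
ebx=39
ebx=39-5=34
ecx=30^2=28
After step 5: ebx = 34.

34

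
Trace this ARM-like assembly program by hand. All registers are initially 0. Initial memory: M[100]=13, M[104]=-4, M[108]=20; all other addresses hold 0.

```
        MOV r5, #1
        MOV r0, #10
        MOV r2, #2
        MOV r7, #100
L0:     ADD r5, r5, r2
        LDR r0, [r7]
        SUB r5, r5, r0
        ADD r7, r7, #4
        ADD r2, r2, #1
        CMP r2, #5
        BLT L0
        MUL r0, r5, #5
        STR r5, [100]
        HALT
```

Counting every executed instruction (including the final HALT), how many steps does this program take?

MOV r5, #1 → r5=1
MOV r0, #10 → r0=10
MOV r2, #2 → r2=2
MOV r7, #100 → r7=100
ADD r5, r5, r2 → r5=1+2=3
LDR r0, [r7] → r0=M[100]=13
SUB r5, r5, r0 → r5=3-13=-10
ADD r7, r7, #4 → r7=100+4=104
ADD r2, r2, #1 → r2=2+1=3
CMP r2, #5  (cmp 3,5)
BLT L0: taken
ADD r5, r5, r2 → r5=(-10)+3=-7
LDR r0, [r7] → r0=M[104]=-4
SUB r5, r5, r0 → r5=(-7)-(-4)=-3
ADD r7, r7, #4 → r7=104+4=108
ADD r2, r2, #1 → r2=3+1=4
CMP r2, #5  (cmp 4,5)
BLT L0: taken
ADD r5, r5, r2 → r5=(-3)+4=1
LDR r0, [r7] → r0=M[108]=20
SUB r5, r5, r0 → r5=1-20=-19
ADD r7, r7, #4 → r7=108+4=112
ADD r2, r2, #1 → r2=4+1=5
CMP r2, #5  (cmp 5,5)
BLT L0: not taken
MUL r0, r5, #5 → r0=(-19)*5=-95
STR r5, [100] → M[100]=-19
halt.
Total executed instructions: 28.

28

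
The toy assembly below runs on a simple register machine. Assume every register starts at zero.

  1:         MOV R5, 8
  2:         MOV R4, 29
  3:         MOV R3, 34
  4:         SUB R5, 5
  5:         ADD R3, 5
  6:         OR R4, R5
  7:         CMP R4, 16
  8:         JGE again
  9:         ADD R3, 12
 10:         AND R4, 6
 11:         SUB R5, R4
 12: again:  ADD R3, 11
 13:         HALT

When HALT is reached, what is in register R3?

50

MOV R5, 8 → R5=8
MOV R4, 29 → R4=29
MOV R3, 34 → R3=34
SUB R5, 5 → R5=8-5=3
ADD R3, 5 → R3=34+5=39
OR R4, R5 → R4=29|3=31
CMP R4, 16  (cmp 31,16)
JGE again: taken
ADD R3, 11 → R3=39+11=50
halt.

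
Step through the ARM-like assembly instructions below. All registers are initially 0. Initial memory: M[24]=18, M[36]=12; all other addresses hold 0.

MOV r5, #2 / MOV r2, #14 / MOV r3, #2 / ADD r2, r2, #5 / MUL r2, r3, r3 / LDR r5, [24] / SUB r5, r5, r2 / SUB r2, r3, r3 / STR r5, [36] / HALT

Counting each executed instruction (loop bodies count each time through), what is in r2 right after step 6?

4

after MOV r5, #2: r5=2
after MOV r2, #14: r2=14
after MOV r3, #2: r3=2
after ADD r2, r2, #5: r2=14+5=19
after MUL r2, r3, r3: r2=2*2=4
after LDR r5, [24]: r5=M[24]=18
After step 6: r2 = 4.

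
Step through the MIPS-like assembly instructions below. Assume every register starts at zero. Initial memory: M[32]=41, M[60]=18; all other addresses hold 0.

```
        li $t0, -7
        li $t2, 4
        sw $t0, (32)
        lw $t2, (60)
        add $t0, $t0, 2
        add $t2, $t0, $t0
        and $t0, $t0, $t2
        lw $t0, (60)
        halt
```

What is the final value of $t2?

-10

li $t0, -7 → $t0=-7
li $t2, 4 → $t2=4
sw $t0, (32) → M[32]=-7
lw $t2, (60) → $t2=M[60]=18
add $t0, $t0, 2 → $t0=(-7)+2=-5
add $t2, $t0, $t0 → $t2=(-5)+(-5)=-10
and $t0, $t0, $t2 → $t0=(-5)&(-10)=-14
lw $t0, (60) → $t0=M[60]=18
halt.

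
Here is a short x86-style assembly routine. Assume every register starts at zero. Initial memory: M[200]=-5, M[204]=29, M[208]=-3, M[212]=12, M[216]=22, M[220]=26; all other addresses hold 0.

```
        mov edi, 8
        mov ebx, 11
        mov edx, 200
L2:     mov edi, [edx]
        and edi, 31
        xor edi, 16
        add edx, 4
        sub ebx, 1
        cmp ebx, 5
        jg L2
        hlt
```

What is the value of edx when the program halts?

224

after mov edi, 8: edi=8
after mov ebx, 11: ebx=11
after mov edx, 200: edx=200
after mov edi, [edx]: edi=M[200]=-5
after and edi, 31: edi=(-5)&31=27
after xor edi, 16: edi=27^16=11
after add edx, 4: edx=200+4=204
after sub ebx, 1: ebx=11-1=10
cmp ebx, 5  (cmp 10,5)
jg L2: taken
after mov edi, [edx]: edi=M[204]=29
after and edi, 31: edi=29&31=29
after xor edi, 16: edi=29^16=13
after add edx, 4: edx=204+4=208
after sub ebx, 1: ebx=10-1=9
cmp ebx, 5  (cmp 9,5)
jg L2: taken
after mov edi, [edx]: edi=M[208]=-3
after and edi, 31: edi=(-3)&31=29
after xor edi, 16: edi=29^16=13
after add edx, 4: edx=208+4=212
after sub ebx, 1: ebx=9-1=8
cmp ebx, 5  (cmp 8,5)
jg L2: taken
after mov edi, [edx]: edi=M[212]=12
after and edi, 31: edi=12&31=12
after xor edi, 16: edi=12^16=28
after add edx, 4: edx=212+4=216
after sub ebx, 1: ebx=8-1=7
cmp ebx, 5  (cmp 7,5)
jg L2: taken
after mov edi, [edx]: edi=M[216]=22
after and edi, 31: edi=22&31=22
after xor edi, 16: edi=22^16=6
after add edx, 4: edx=216+4=220
after sub ebx, 1: ebx=7-1=6
cmp ebx, 5  (cmp 6,5)
jg L2: taken
after mov edi, [edx]: edi=M[220]=26
after and edi, 31: edi=26&31=26
after xor edi, 16: edi=26^16=10
after add edx, 4: edx=220+4=224
after sub ebx, 1: ebx=6-1=5
cmp ebx, 5  (cmp 5,5)
jg L2: not taken
halt.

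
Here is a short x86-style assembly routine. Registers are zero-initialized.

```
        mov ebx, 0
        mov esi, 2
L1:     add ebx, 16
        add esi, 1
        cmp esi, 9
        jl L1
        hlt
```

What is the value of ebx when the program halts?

after mov ebx, 0: ebx=0
after mov esi, 2: esi=2
after add ebx, 16: ebx=0+16=16
after add esi, 1: esi=2+1=3
cmp esi, 9  (cmp 3,9)
jl L1: taken
after add ebx, 16: ebx=16+16=32
after add esi, 1: esi=3+1=4
cmp esi, 9  (cmp 4,9)
jl L1: taken
after add ebx, 16: ebx=32+16=48
after add esi, 1: esi=4+1=5
cmp esi, 9  (cmp 5,9)
jl L1: taken
after add ebx, 16: ebx=48+16=64
after add esi, 1: esi=5+1=6
cmp esi, 9  (cmp 6,9)
jl L1: taken
after add ebx, 16: ebx=64+16=80
after add esi, 1: esi=6+1=7
cmp esi, 9  (cmp 7,9)
jl L1: taken
after add ebx, 16: ebx=80+16=96
after add esi, 1: esi=7+1=8
cmp esi, 9  (cmp 8,9)
jl L1: taken
after add ebx, 16: ebx=96+16=112
after add esi, 1: esi=8+1=9
cmp esi, 9  (cmp 9,9)
jl L1: not taken
halt.

112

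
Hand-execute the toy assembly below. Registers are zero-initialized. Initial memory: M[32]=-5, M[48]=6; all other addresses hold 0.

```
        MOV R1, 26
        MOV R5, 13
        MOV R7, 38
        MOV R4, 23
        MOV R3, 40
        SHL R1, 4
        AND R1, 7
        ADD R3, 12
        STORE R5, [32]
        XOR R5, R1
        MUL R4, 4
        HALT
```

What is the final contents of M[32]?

13

R1=26
R5=13
R7=38
R4=23
R3=40
R1=26<<4=416
R1=416&7=0
R3=40+12=52
STORE R5, [32] → M[32]=13
R5=13^0=13
R4=23*4=92
halt.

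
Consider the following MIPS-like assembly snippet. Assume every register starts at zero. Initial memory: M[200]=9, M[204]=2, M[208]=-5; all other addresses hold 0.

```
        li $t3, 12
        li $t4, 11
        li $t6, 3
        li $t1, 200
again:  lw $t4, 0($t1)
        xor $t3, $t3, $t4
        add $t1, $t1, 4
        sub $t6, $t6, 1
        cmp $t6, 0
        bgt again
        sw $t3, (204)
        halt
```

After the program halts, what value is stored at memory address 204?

$t3=12
$t4=11
$t6=3
$t1=200
$t4=M[200]=9
$t3=12^9=5
$t1=200+4=204
$t6=3-1=2
cmp $t6, 0  (cmp 2,0)
bgt again: taken
$t4=M[204]=2
$t3=5^2=7
$t1=204+4=208
$t6=2-1=1
cmp $t6, 0  (cmp 1,0)
bgt again: taken
$t4=M[208]=-5
$t3=7^(-5)=-4
$t1=208+4=212
$t6=1-1=0
cmp $t6, 0  (cmp 0,0)
bgt again: not taken
sw $t3, (204) → M[204]=-4
halt.

-4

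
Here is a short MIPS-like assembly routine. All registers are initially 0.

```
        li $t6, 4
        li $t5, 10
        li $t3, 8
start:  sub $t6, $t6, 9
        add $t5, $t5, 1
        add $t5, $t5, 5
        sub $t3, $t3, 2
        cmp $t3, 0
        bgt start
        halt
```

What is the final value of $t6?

after li $t6, 4: $t6=4
after li $t5, 10: $t5=10
after li $t3, 8: $t3=8
after sub $t6, $t6, 9: $t6=4-9=-5
after add $t5, $t5, 1: $t5=10+1=11
after add $t5, $t5, 5: $t5=11+5=16
after sub $t3, $t3, 2: $t3=8-2=6
cmp $t3, 0  (cmp 6,0)
bgt start: taken
after sub $t6, $t6, 9: $t6=(-5)-9=-14
after add $t5, $t5, 1: $t5=16+1=17
after add $t5, $t5, 5: $t5=17+5=22
after sub $t3, $t3, 2: $t3=6-2=4
cmp $t3, 0  (cmp 4,0)
bgt start: taken
after sub $t6, $t6, 9: $t6=(-14)-9=-23
after add $t5, $t5, 1: $t5=22+1=23
after add $t5, $t5, 5: $t5=23+5=28
after sub $t3, $t3, 2: $t3=4-2=2
cmp $t3, 0  (cmp 2,0)
bgt start: taken
after sub $t6, $t6, 9: $t6=(-23)-9=-32
after add $t5, $t5, 1: $t5=28+1=29
after add $t5, $t5, 5: $t5=29+5=34
after sub $t3, $t3, 2: $t3=2-2=0
cmp $t3, 0  (cmp 0,0)
bgt start: not taken
halt.

-32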